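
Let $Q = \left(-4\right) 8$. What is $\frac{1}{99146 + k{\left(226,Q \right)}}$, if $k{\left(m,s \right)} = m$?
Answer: $\frac{1}{99372} \approx 1.0063 \cdot 10^{-5}$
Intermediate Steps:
$Q = -32$
$\frac{1}{99146 + k{\left(226,Q \right)}} = \frac{1}{99146 + 226} = \frac{1}{99372}$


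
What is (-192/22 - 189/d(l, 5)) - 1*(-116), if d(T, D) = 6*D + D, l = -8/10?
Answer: 5603/55 ≈ 101.87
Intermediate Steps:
l = -⅘ (l = -8*⅒ = -⅘ ≈ -0.80000)
d(T, D) = 7*D
(-192/22 - 189/d(l, 5)) - 1*(-116) = (-192/22 - 189/(7*5)) - 1*(-116) = (-192*1/22 - 189/35) + 116 = (-96/11 - 189*1/35) + 116 = (-96/11 - 27/5) + 116 = -777/55 + 116 = 5603/55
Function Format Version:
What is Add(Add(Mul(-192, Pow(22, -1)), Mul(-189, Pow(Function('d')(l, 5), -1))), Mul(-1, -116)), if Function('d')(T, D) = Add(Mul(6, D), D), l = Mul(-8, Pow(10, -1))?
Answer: Rational(5603, 55) ≈ 101.87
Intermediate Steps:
l = Rational(-4, 5) (l = Mul(-8, Rational(1, 10)) = Rational(-4, 5) ≈ -0.80000)
Function('d')(T, D) = Mul(7, D)
Add(Add(Mul(-192, Pow(22, -1)), Mul(-189, Pow(Function('d')(l, 5), -1))), Mul(-1, -116)) = Add(Add(Mul(-192, Pow(22, -1)), Mul(-189, Pow(Mul(7, 5), -1))), Mul(-1, -116)) = Add(Add(Mul(-192, Rational(1, 22)), Mul(-189, Pow(35, -1))), 116) = Add(Add(Rational(-96, 11), Mul(-189, Rational(1, 35))), 116) = Add(Add(Rational(-96, 11), Rational(-27, 5)), 116) = Add(Rational(-777, 55), 116) = Rational(5603, 55)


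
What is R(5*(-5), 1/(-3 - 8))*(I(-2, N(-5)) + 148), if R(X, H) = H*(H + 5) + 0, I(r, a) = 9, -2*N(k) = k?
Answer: -8478/121 ≈ -70.066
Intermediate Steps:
N(k) = -k/2
R(X, H) = H*(5 + H) (R(X, H) = H*(5 + H) + 0 = H*(5 + H))
R(5*(-5), 1/(-3 - 8))*(I(-2, N(-5)) + 148) = ((5 + 1/(-3 - 8))/(-3 - 8))*(9 + 148) = ((5 + 1/(-11))/(-11))*157 = -(5 - 1/11)/11*157 = -1/11*54/11*157 = -54/121*157 = -8478/121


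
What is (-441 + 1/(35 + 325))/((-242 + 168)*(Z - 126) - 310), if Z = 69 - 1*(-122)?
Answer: 158759/1843200 ≈ 0.086132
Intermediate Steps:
Z = 191 (Z = 69 + 122 = 191)
(-441 + 1/(35 + 325))/((-242 + 168)*(Z - 126) - 310) = (-441 + 1/(35 + 325))/((-242 + 168)*(191 - 126) - 310) = (-441 + 1/360)/(-74*65 - 310) = (-441 + 1/360)/(-4810 - 310) = -158759/360/(-5120) = -158759/360*(-1/5120) = 158759/1843200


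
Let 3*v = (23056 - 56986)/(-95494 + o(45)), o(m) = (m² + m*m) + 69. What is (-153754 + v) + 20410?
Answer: -2436859338/18275 ≈ -1.3334e+5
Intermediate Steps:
o(m) = 69 + 2*m² (o(m) = (m² + m²) + 69 = 2*m² + 69 = 69 + 2*m²)
v = 2262/18275 (v = ((23056 - 56986)/(-95494 + (69 + 2*45²)))/3 = (-33930/(-95494 + (69 + 2*2025)))/3 = (-33930/(-95494 + (69 + 4050)))/3 = (-33930/(-95494 + 4119))/3 = (-33930/(-91375))/3 = (-33930*(-1/91375))/3 = (⅓)*(6786/18275) = 2262/18275 ≈ 0.12378)
(-153754 + v) + 20410 = (-153754 + 2262/18275) + 20410 = -2809852088/18275 + 20410 = -2436859338/18275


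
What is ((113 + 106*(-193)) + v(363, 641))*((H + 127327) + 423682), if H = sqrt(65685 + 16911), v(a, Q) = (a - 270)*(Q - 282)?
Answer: 7186259378 + 26084*sqrt(20649) ≈ 7.1900e+9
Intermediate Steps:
v(a, Q) = (-282 + Q)*(-270 + a) (v(a, Q) = (-270 + a)*(-282 + Q) = (-282 + Q)*(-270 + a))
H = 2*sqrt(20649) (H = sqrt(82596) = 2*sqrt(20649) ≈ 287.40)
((113 + 106*(-193)) + v(363, 641))*((H + 127327) + 423682) = ((113 + 106*(-193)) + (76140 - 282*363 - 270*641 + 641*363))*((2*sqrt(20649) + 127327) + 423682) = ((113 - 20458) + (76140 - 102366 - 173070 + 232683))*((127327 + 2*sqrt(20649)) + 423682) = (-20345 + 33387)*(551009 + 2*sqrt(20649)) = 13042*(551009 + 2*sqrt(20649)) = 7186259378 + 26084*sqrt(20649)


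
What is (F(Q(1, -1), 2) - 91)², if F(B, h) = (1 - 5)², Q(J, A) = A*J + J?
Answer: 5625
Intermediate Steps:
Q(J, A) = J + A*J
F(B, h) = 16 (F(B, h) = (-4)² = 16)
(F(Q(1, -1), 2) - 91)² = (16 - 91)² = (-75)² = 5625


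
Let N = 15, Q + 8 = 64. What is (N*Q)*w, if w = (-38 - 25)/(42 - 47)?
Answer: 10584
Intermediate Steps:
Q = 56 (Q = -8 + 64 = 56)
w = 63/5 (w = -63/(-5) = -63*(-1/5) = 63/5 ≈ 12.600)
(N*Q)*w = (15*56)*(63/5) = 840*(63/5) = 10584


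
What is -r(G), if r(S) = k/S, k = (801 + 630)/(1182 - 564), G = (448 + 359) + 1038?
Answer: -53/42230 ≈ -0.0012550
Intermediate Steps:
G = 1845 (G = 807 + 1038 = 1845)
k = 477/206 (k = 1431/618 = 1431*(1/618) = 477/206 ≈ 2.3155)
r(S) = 477/(206*S)
-r(G) = -477/(206*1845) = -1*53/42230 = -53/42230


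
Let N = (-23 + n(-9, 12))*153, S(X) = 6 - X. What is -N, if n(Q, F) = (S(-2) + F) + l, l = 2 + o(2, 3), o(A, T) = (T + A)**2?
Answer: -3672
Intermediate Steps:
o(A, T) = (A + T)**2
l = 27 (l = 2 + (2 + 3)**2 = 2 + 5**2 = 2 + 25 = 27)
n(Q, F) = 35 + F (n(Q, F) = ((6 - 1*(-2)) + F) + 27 = ((6 + 2) + F) + 27 = (8 + F) + 27 = 35 + F)
N = 3672 (N = (-23 + (35 + 12))*153 = (-23 + 47)*153 = 24*153 = 3672)
-N = -1*3672 = -3672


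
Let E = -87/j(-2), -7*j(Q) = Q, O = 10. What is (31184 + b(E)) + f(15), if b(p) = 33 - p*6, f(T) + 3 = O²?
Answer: 33141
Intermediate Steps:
j(Q) = -Q/7
f(T) = 97 (f(T) = -3 + 10² = -3 + 100 = 97)
E = -609/2 (E = -87/((-⅐*(-2))) = -87/2/7 = -87*7/2 = -609/2 ≈ -304.50)
b(p) = 33 - 6*p
(31184 + b(E)) + f(15) = (31184 + (33 - 6*(-609/2))) + 97 = (31184 + (33 + 1827)) + 97 = (31184 + 1860) + 97 = 33044 + 97 = 33141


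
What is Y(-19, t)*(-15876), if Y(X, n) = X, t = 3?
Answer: 301644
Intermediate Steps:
Y(-19, t)*(-15876) = -19*(-15876) = 301644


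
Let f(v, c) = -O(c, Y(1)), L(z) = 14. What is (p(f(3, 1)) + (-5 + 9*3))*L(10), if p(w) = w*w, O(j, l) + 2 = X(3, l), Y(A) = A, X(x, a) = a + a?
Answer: 308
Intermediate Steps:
X(x, a) = 2*a
O(j, l) = -2 + 2*l
f(v, c) = 0 (f(v, c) = -(-2 + 2*1) = -(-2 + 2) = -1*0 = 0)
p(w) = w²
(p(f(3, 1)) + (-5 + 9*3))*L(10) = (0² + (-5 + 9*3))*14 = (0 + (-5 + 27))*14 = (0 + 22)*14 = 22*14 = 308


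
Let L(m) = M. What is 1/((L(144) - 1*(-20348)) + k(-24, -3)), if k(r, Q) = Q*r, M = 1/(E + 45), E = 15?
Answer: 60/1225201 ≈ 4.8972e-5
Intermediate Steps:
M = 1/60 (M = 1/(15 + 45) = 1/60 ≈ 0.016667)
L(m) = 1/60
1/((L(144) - 1*(-20348)) + k(-24, -3)) = 1/((1/60 - 1*(-20348)) - 3*(-24)) = 1/((1/60 + 20348) + 72) = 1/(1220881/60 + 72) = 1/(1225201/60) = 60/1225201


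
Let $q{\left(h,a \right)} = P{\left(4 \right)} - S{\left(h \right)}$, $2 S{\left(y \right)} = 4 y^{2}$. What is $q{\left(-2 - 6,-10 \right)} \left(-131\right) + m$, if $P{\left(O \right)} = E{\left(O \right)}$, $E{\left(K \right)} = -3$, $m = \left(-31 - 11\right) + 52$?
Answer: $17171$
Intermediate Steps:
$m = 10$ ($m = -42 + 52 = 10$)
$S{\left(y \right)} = 2 y^{2}$ ($S{\left(y \right)} = \frac{4 y^{2}}{2} = 2 y^{2}$)
$P{\left(O \right)} = -3$
$q{\left(h,a \right)} = -3 - 2 h^{2}$
$q{\left(-2 - 6,-10 \right)} \left(-131\right) + m = \left(-3 - 2 \left(-2 - 6\right)^{2}\right) \left(-131\right) + 10 = \left(-3 - 2 \left(-8\right)^{2}\right) \left(-131\right) + 10 = \left(-3 - 128\right) \left(-131\right) + 10 = \left(-131\right) \left(-131\right) + 10 = 17161 + 10 = 17171$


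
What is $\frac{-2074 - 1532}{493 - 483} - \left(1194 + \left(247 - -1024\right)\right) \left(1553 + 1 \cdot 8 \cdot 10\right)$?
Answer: $- \frac{20128528}{5} \approx -4.0257 \cdot 10^{6}$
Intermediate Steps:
$\frac{-2074 - 1532}{493 - 483} - \left(1194 + \left(247 - -1024\right)\right) \left(1553 + 1 \cdot 8 \cdot 10\right) = - \frac{3606}{10} - \left(1194 + \left(247 + 1024\right)\right) \left(1553 + 8 \cdot 10\right) = \left(-3606\right) \frac{1}{10} - \left(1194 + 1271\right) \left(1553 + 80\right) = - \frac{1803}{5} - 2465 \cdot 1633 = - \frac{1803}{5} - 4025345 = - \frac{20128528}{5}$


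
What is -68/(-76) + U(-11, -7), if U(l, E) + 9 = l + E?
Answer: -496/19 ≈ -26.105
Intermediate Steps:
U(l, E) = -9 + E + l (U(l, E) = -9 + (l + E) = -9 + (E + l) = -9 + E + l)
-68/(-76) + U(-11, -7) = -68/(-76) + (-9 - 7 - 11) = -68*(-1/76) - 27 = 17/19 - 27 = -496/19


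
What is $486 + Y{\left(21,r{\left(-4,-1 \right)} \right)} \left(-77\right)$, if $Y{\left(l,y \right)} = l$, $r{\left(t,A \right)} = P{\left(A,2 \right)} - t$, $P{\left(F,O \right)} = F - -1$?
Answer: $-1131$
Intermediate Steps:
$P{\left(F,O \right)} = 1 + F$ ($P{\left(F,O \right)} = F + 1 = 1 + F$)
$r{\left(t,A \right)} = 1 + A - t$ ($r{\left(t,A \right)} = \left(1 + A\right) - t = 1 + A - t$)
$486 + Y{\left(21,r{\left(-4,-1 \right)} \right)} \left(-77\right) = 486 + 21 \left(-77\right) = 486 - 1617 = -1131$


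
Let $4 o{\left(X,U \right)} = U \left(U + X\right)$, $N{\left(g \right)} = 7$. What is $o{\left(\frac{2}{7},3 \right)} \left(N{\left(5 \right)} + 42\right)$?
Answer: $\frac{483}{4} \approx 120.75$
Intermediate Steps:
$o{\left(X,U \right)} = \frac{U \left(U + X\right)}{4}$
$o{\left(\frac{2}{7},3 \right)} \left(N{\left(5 \right)} + 42\right) = \frac{1}{4} \cdot 3 \left(3 + \frac{2}{7}\right) \left(7 + 42\right) = \frac{1}{4} \cdot 3 \left(3 + 2 \cdot \frac{1}{7}\right) 49 = \frac{1}{4} \cdot 3 \left(3 + \frac{2}{7}\right) 49 = \frac{1}{4} \cdot 3 \cdot \frac{23}{7} \cdot 49 = \frac{69}{28} \cdot 49 = \frac{483}{4}$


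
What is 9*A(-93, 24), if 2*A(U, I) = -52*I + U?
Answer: -12069/2 ≈ -6034.5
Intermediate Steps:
A(U, I) = U/2 - 26*I (A(U, I) = (-52*I + U)/2 = (U - 52*I)/2 = U/2 - 26*I)
9*A(-93, 24) = 9*((1/2)*(-93) - 26*24) = 9*(-93/2 - 624) = 9*(-1341/2) = -12069/2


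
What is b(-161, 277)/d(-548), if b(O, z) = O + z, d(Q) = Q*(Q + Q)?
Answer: 29/150152 ≈ 0.00019314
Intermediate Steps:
d(Q) = 2*Q² (d(Q) = Q*(2*Q) = 2*Q²)
b(-161, 277)/d(-548) = (-161 + 277)/((2*(-548)²)) = 116/((2*300304)) = 116/600608 = 116*(1/600608) = 29/150152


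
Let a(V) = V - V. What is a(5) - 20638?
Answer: -20638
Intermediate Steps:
a(V) = 0
a(5) - 20638 = 0 - 20638 = -20638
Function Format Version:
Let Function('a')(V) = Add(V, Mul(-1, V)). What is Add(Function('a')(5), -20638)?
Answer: -20638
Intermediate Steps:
Function('a')(V) = 0
Add(Function('a')(5), -20638) = Add(0, -20638) = -20638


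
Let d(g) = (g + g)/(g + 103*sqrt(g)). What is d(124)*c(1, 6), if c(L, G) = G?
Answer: -496/3495 + 824*sqrt(31)/3495 ≈ 1.1708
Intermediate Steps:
d(g) = 2*g/(g + 103*sqrt(g)) (d(g) = (2*g)/(g + 103*sqrt(g)) = 2*g/(g + 103*sqrt(g)))
d(124)*c(1, 6) = (2*124/(124 + 103*sqrt(124)))*6 = (2*124/(124 + 103*(2*sqrt(31))))*6 = (2*124/(124 + 206*sqrt(31)))*6 = (248/(124 + 206*sqrt(31)))*6 = 1488/(124 + 206*sqrt(31))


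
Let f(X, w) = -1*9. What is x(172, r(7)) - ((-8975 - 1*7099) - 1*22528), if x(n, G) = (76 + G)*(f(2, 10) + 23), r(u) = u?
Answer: 39764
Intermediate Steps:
f(X, w) = -9
x(n, G) = 1064 + 14*G (x(n, G) = (76 + G)*(-9 + 23) = (76 + G)*14 = 1064 + 14*G)
x(172, r(7)) - ((-8975 - 1*7099) - 1*22528) = (1064 + 14*7) - ((-8975 - 1*7099) - 1*22528) = (1064 + 98) - ((-8975 - 7099) - 22528) = 1162 - (-16074 - 22528) = 1162 - 1*(-38602) = 1162 + 38602 = 39764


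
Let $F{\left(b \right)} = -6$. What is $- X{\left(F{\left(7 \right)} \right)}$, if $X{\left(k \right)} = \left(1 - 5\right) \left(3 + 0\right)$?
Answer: $12$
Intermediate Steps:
$X{\left(k \right)} = -12$ ($X{\left(k \right)} = \left(-4\right) 3 = -12$)
$- X{\left(F{\left(7 \right)} \right)} = \left(-1\right) \left(-12\right) = 12$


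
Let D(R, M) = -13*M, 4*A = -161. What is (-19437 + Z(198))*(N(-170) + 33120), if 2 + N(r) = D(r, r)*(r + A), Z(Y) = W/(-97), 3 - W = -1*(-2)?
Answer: 813610830955/97 ≈ 8.3877e+9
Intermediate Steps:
A = -161/4 (A = (¼)*(-161) = -161/4 ≈ -40.250)
W = 1 (W = 3 - (-1)*(-2) = 3 - 1*2 = 3 - 2 = 1)
Z(Y) = -1/97 (Z(Y) = 1/(-97) = 1*(-1/97) = -1/97)
N(r) = -2 - 13*r*(-161/4 + r) (N(r) = -2 + (-13*r)*(r - 161/4) = -2 + (-13*r)*(-161/4 + r) = -2 - 13*r*(-161/4 + r))
(-19437 + Z(198))*(N(-170) + 33120) = (-19437 - 1/97)*((-2 - 13*(-170)² + (2093/4)*(-170)) + 33120) = -1885390*((-2 - 13*28900 - 177905/2) + 33120)/97 = -1885390*((-2 - 375700 - 177905/2) + 33120)/97 = -1885390*(-929309/2 + 33120)/97 = -1885390/97*(-863069/2) = 813610830955/97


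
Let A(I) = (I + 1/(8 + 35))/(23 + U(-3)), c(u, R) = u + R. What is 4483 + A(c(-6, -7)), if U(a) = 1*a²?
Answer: 3084025/688 ≈ 4482.6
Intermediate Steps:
U(a) = a²
c(u, R) = R + u
A(I) = 1/1376 + I/32 (A(I) = (I + 1/(8 + 35))/(23 + (-3)²) = (I + 1/43)/(23 + 9) = (I + 1/43)/32 = (1/43 + I)*(1/32) = 1/1376 + I/32)
4483 + A(c(-6, -7)) = 4483 + (1/1376 + (-7 - 6)/32) = 4483 + (1/1376 + (1/32)*(-13)) = 4483 + (1/1376 - 13/32) = 4483 - 279/688 = 3084025/688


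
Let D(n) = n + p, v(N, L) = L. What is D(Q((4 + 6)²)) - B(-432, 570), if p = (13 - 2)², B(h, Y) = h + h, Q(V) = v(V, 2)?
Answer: 987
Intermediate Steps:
Q(V) = 2
B(h, Y) = 2*h
p = 121 (p = 11² = 121)
D(n) = 121 + n (D(n) = n + 121 = 121 + n)
D(Q((4 + 6)²)) - B(-432, 570) = (121 + 2) - 2*(-432) = 123 - 1*(-864) = 123 + 864 = 987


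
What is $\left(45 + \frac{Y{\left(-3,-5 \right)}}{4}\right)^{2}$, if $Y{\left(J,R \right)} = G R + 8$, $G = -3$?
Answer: $\frac{41209}{16} \approx 2575.6$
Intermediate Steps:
$Y{\left(J,R \right)} = 8 - 3 R$ ($Y{\left(J,R \right)} = - 3 R + 8 = 8 - 3 R$)
$\left(45 + \frac{Y{\left(-3,-5 \right)}}{4}\right)^{2} = \left(45 + \frac{8 - -15}{4}\right)^{2} = \left(45 + \left(8 + 15\right) \frac{1}{4}\right)^{2} = \left(45 + 23 \cdot \frac{1}{4}\right)^{2} = \left(45 + \frac{23}{4}\right)^{2} = \left(\frac{203}{4}\right)^{2} = \frac{41209}{16}$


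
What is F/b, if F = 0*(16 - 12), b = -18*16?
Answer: 0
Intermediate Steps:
b = -288
F = 0 (F = 0*4 = 0)
F/b = 0/(-288) = 0*(-1/288) = 0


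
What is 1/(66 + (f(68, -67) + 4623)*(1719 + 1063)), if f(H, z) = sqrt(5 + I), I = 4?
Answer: 1/12869598 ≈ 7.7702e-8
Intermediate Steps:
f(H, z) = 3 (f(H, z) = sqrt(5 + 4) = sqrt(9) = 3)
1/(66 + (f(68, -67) + 4623)*(1719 + 1063)) = 1/(66 + (3 + 4623)*(1719 + 1063)) = 1/(66 + 4626*2782) = 1/(66 + 12869532) = 1/12869598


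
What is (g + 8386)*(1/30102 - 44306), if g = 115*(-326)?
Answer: 19407990918472/15051 ≈ 1.2895e+9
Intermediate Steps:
g = -37490
(g + 8386)*(1/30102 - 44306) = (-37490 + 8386)*(1/30102 - 44306) = -29104*(1/30102 - 44306) = -29104*(-1333699211/30102) = 19407990918472/15051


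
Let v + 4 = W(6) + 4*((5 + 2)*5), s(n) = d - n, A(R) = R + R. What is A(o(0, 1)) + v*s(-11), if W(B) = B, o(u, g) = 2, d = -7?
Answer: 572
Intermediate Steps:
A(R) = 2*R
s(n) = -7 - n
v = 142 (v = -4 + (6 + 4*((5 + 2)*5)) = -4 + (6 + 4*(7*5)) = -4 + (6 + 4*35) = -4 + (6 + 140) = -4 + 146 = 142)
A(o(0, 1)) + v*s(-11) = 2*2 + 142*(-7 - 1*(-11)) = 4 + 142*(-7 + 11) = 4 + 142*4 = 4 + 568 = 572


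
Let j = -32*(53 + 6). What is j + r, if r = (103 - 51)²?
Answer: 816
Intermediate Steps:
j = -1888 (j = -32*59 = -1888)
r = 2704 (r = 52² = 2704)
j + r = -1888 + 2704 = 816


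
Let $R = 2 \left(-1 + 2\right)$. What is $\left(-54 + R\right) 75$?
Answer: $-3900$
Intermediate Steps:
$R = 2$ ($R = 2 \cdot 1 = 2$)
$\left(-54 + R\right) 75 = \left(-54 + 2\right) 75 = \left(-52\right) 75 = -3900$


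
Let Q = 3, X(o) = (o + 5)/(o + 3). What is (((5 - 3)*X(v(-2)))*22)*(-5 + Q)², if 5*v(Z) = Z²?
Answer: 5104/19 ≈ 268.63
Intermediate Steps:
v(Z) = Z²/5
X(o) = (5 + o)/(3 + o)
(((5 - 3)*X(v(-2)))*22)*(-5 + Q)² = (((5 - 3)*((5 + (⅕)*(-2)²)/(3 + (⅕)*(-2)²)))*22)*(-5 + 3)² = ((2*((5 + (⅕)*4)/(3 + (⅕)*4)))*22)*(-2)² = ((2*((5 + ⅘)/(3 + ⅘)))*22)*4 = ((2*((29/5)/(19/5)))*22)*4 = ((2*((5/19)*(29/5)))*22)*4 = ((2*(29/19))*22)*4 = ((58/19)*22)*4 = (1276/19)*4 = 5104/19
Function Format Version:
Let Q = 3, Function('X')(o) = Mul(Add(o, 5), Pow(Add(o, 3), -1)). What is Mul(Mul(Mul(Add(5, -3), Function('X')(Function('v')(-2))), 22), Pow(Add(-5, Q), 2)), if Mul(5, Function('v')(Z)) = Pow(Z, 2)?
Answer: Rational(5104, 19) ≈ 268.63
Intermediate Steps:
Function('v')(Z) = Mul(Rational(1, 5), Pow(Z, 2))
Function('X')(o) = Mul(Pow(Add(3, o), -1), Add(5, o)) (Function('X')(o) = Mul(Add(5, o), Pow(Add(3, o), -1)) = Mul(Pow(Add(3, o), -1), Add(5, o)))
Mul(Mul(Mul(Add(5, -3), Function('X')(Function('v')(-2))), 22), Pow(Add(-5, Q), 2)) = Mul(Mul(Mul(Add(5, -3), Mul(Pow(Add(3, Mul(Rational(1, 5), Pow(-2, 2))), -1), Add(5, Mul(Rational(1, 5), Pow(-2, 2))))), 22), Pow(Add(-5, 3), 2)) = Mul(Mul(Mul(2, Mul(Pow(Add(3, Mul(Rational(1, 5), 4)), -1), Add(5, Mul(Rational(1, 5), 4)))), 22), Pow(-2, 2)) = Mul(Mul(Mul(2, Mul(Pow(Add(3, Rational(4, 5)), -1), Add(5, Rational(4, 5)))), 22), 4) = Mul(Mul(Mul(2, Mul(Pow(Rational(19, 5), -1), Rational(29, 5))), 22), 4) = Mul(Mul(Mul(2, Mul(Rational(5, 19), Rational(29, 5))), 22), 4) = Mul(Mul(Mul(2, Rational(29, 19)), 22), 4) = Mul(Mul(Rational(58, 19), 22), 4) = Mul(Rational(1276, 19), 4) = Rational(5104, 19)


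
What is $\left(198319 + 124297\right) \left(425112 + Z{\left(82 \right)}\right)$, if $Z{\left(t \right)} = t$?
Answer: $137174387504$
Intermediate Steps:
$\left(198319 + 124297\right) \left(425112 + Z{\left(82 \right)}\right) = \left(198319 + 124297\right) \left(425112 + 82\right) = 322616 \cdot 425194 = 137174387504$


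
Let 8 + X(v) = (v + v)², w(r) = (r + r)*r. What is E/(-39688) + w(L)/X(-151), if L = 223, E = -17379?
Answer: 1383046097/904846712 ≈ 1.5285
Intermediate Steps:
w(r) = 2*r² (w(r) = (2*r)*r = 2*r²)
X(v) = -8 + 4*v² (X(v) = -8 + (v + v)² = -8 + (2*v)² = -8 + 4*v²)
E/(-39688) + w(L)/X(-151) = -17379/(-39688) + (2*223²)/(-8 + 4*(-151)²) = -17379*(-1/39688) + (2*49729)/(-8 + 4*22801) = 17379/39688 + 99458/(-8 + 91204) = 17379/39688 + 99458/91196 = 17379/39688 + 99458*(1/91196) = 17379/39688 + 49729/45598 = 1383046097/904846712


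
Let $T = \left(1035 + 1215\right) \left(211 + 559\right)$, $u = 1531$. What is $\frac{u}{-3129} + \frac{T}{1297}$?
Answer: $\frac{5419006793}{4058313} \approx 1335.3$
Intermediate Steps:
$T = 1732500$ ($T = 2250 \cdot 770 = 1732500$)
$\frac{u}{-3129} + \frac{T}{1297} = \frac{1531}{-3129} + \frac{1732500}{1297} = 1531 \left(- \frac{1}{3129}\right) + 1732500 \cdot \frac{1}{1297} = - \frac{1531}{3129} + \frac{1732500}{1297} = \frac{5419006793}{4058313}$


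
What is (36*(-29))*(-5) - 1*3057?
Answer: 2163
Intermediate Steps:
(36*(-29))*(-5) - 1*3057 = -1044*(-5) - 3057 = 5220 - 3057 = 2163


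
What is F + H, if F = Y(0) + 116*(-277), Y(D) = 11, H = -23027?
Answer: -55148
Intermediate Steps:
F = -32121 (F = 11 + 116*(-277) = 11 - 32132 = -32121)
F + H = -32121 - 23027 = -55148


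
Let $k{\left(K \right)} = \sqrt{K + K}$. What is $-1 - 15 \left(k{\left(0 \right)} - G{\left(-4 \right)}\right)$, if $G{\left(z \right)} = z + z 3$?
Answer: $-241$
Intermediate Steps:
$G{\left(z \right)} = 4 z$ ($G{\left(z \right)} = z + 3 z = 4 z$)
$k{\left(K \right)} = \sqrt{2} \sqrt{K}$ ($k{\left(K \right)} = \sqrt{2 K} = \sqrt{2} \sqrt{K}$)
$-1 - 15 \left(k{\left(0 \right)} - G{\left(-4 \right)}\right) = -1 - 15 \left(\sqrt{2} \sqrt{0} - 4 \left(-4\right)\right) = -1 - 15 \left(\sqrt{2} \cdot 0 - -16\right) = -1 - 15 \left(0 + 16\right) = -1 - 240 = -241$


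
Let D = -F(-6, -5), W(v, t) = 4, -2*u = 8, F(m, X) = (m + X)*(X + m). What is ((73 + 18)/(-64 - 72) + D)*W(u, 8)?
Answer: -16547/34 ≈ -486.68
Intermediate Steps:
F(m, X) = (X + m)**2 (F(m, X) = (X + m)*(X + m) = (X + m)**2)
u = -4 (u = -1/2*8 = -4)
D = -121 (D = -(-5 - 6)**2 = -1*(-11)**2 = -1*121 = -121)
((73 + 18)/(-64 - 72) + D)*W(u, 8) = ((73 + 18)/(-64 - 72) - 121)*4 = (91/(-136) - 121)*4 = (91*(-1/136) - 121)*4 = (-91/136 - 121)*4 = -16547/136*4 = -16547/34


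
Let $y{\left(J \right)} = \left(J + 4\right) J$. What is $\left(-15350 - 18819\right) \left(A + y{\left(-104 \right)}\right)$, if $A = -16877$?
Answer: $221312613$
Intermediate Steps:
$y{\left(J \right)} = J \left(4 + J\right)$ ($y{\left(J \right)} = \left(4 + J\right) J = J \left(4 + J\right)$)
$\left(-15350 - 18819\right) \left(A + y{\left(-104 \right)}\right) = \left(-15350 - 18819\right) \left(-16877 - 104 \left(4 - 104\right)\right) = - 34169 \left(-16877 - -10400\right) = - 34169 \left(-16877 + 10400\right) = \left(-34169\right) \left(-6477\right) = 221312613$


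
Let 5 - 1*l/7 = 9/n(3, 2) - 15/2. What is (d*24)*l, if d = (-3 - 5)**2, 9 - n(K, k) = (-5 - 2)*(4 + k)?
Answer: 2252544/17 ≈ 1.3250e+5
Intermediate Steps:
n(K, k) = 37 + 7*k (n(K, k) = 9 - (-5 - 2)*(4 + k) = 9 - (-7)*(4 + k) = 9 - (-28 - 7*k) = 9 + (28 + 7*k) = 37 + 7*k)
d = 64 (d = (-8)**2 = 64)
l = 2933/34 (l = 35 - 7*(9/(37 + 7*2) - 15/2) = 35 - 7*(9/(37 + 14) - 15*1/2) = 35 - 7*(9/51 - 15/2) = 35 - 7*(9*(1/51) - 15/2) = 35 - 7*(3/17 - 15/2) = 35 - 7*(-249/34) = 35 + 1743/34 = 2933/34 ≈ 86.265)
(d*24)*l = (64*24)*(2933/34) = 1536*(2933/34) = 2252544/17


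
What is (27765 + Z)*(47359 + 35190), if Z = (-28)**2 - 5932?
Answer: 1867010733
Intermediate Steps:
Z = -5148 (Z = 784 - 5932 = -5148)
(27765 + Z)*(47359 + 35190) = (27765 - 5148)*(47359 + 35190) = 22617*82549 = 1867010733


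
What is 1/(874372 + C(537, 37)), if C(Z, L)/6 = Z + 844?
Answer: 1/882658 ≈ 1.1329e-6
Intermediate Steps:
C(Z, L) = 5064 + 6*Z (C(Z, L) = 6*(Z + 844) = 6*(844 + Z) = 5064 + 6*Z)
1/(874372 + C(537, 37)) = 1/(874372 + (5064 + 6*537)) = 1/(874372 + (5064 + 3222)) = 1/(874372 + 8286) = 1/882658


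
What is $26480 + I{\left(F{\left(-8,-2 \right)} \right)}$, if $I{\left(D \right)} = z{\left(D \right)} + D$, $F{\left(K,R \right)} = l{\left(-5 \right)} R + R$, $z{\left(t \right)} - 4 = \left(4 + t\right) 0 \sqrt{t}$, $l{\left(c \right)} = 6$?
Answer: $26470$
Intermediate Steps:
$z{\left(t \right)} = 4$ ($z{\left(t \right)} = 4 + \left(4 + t\right) 0 \sqrt{t} = 4 + \left(4 + t\right) 0 = 4 + 0 = 4$)
$F{\left(K,R \right)} = 7 R$ ($F{\left(K,R \right)} = 6 R + R = 7 R$)
$I{\left(D \right)} = 4 + D$
$26480 + I{\left(F{\left(-8,-2 \right)} \right)} = 26480 + \left(4 + 7 \left(-2\right)\right) = 26480 + \left(4 - 14\right) = 26480 - 10 = 26470$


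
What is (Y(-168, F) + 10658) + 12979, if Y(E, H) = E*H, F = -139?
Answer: 46989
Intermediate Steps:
(Y(-168, F) + 10658) + 12979 = (-168*(-139) + 10658) + 12979 = (23352 + 10658) + 12979 = 34010 + 12979 = 46989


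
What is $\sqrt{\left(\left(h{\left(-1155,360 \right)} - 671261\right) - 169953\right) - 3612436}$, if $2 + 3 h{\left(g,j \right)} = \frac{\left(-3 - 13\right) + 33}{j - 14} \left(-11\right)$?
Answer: $\frac{11 i \sqrt{4406390618}}{346} \approx 2110.4 i$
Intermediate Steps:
$h{\left(g,j \right)} = - \frac{2}{3} - \frac{187}{3 \left(-14 + j\right)}$ ($h{\left(g,j \right)} = - \frac{2}{3} + \frac{\frac{\left(-3 - 13\right) + 33}{j - 14} \left(-11\right)}{3} = - \frac{2}{3} + \frac{\frac{-16 + 33}{-14 + j} \left(-11\right)}{3} = - \frac{2}{3} + \frac{\frac{17}{-14 + j} \left(-11\right)}{3} = - \frac{2}{3} + \frac{\left(-187\right) \frac{1}{-14 + j}}{3} = - \frac{2}{3} - \frac{187}{3 \left(-14 + j\right)}$)
$\sqrt{\left(\left(h{\left(-1155,360 \right)} - 671261\right) - 169953\right) - 3612436} = \sqrt{\left(\left(\frac{-159 - 720}{3 \left(-14 + 360\right)} - 671261\right) - 169953\right) - 3612436} = \sqrt{\left(\left(\frac{-159 - 720}{3 \cdot 346} - 671261\right) - 169953\right) - 3612436} = \sqrt{\left(\left(\frac{1}{3} \cdot \frac{1}{346} \left(-879\right) - 671261\right) - 169953\right) - 3612436} = \sqrt{\left(\left(- \frac{293}{346} - 671261\right) - 169953\right) - 3612436} = \sqrt{\left(- \frac{232256599}{346} - 169953\right) - 3612436} = \sqrt{- \frac{291060337}{346} - 3612436} = \sqrt{- \frac{1540963193}{346}} = \frac{11 i \sqrt{4406390618}}{346}$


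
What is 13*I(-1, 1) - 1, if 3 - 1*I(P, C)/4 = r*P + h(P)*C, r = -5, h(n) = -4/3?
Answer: -107/3 ≈ -35.667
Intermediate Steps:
h(n) = -4/3
I(P, C) = 12 + 20*P + 16*C/3 (I(P, C) = 12 - 4*(-5*P - 4*C/3) = 12 + (20*P + 16*C/3) = 12 + 20*P + 16*C/3)
13*I(-1, 1) - 1 = 13*(12 + 20*(-1) + (16/3)*1) - 1 = 13*(12 - 20 + 16/3) - 1 = 13*(-8/3) - 1 = -104/3 - 1 = -107/3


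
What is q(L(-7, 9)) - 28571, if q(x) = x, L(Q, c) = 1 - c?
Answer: -28579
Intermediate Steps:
q(L(-7, 9)) - 28571 = (1 - 1*9) - 28571 = (1 - 9) - 28571 = -8 - 28571 = -28579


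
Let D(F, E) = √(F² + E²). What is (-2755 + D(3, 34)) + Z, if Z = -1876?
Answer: -4631 + √1165 ≈ -4596.9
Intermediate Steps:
D(F, E) = √(E² + F²)
(-2755 + D(3, 34)) + Z = (-2755 + √(34² + 3²)) - 1876 = (-2755 + √(1156 + 9)) - 1876 = (-2755 + √1165) - 1876 = -4631 + √1165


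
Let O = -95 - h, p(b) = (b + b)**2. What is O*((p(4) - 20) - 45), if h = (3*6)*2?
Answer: 131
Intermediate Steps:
p(b) = 4*b**2 (p(b) = (2*b)**2 = 4*b**2)
h = 36 (h = 18*2 = 36)
O = -131 (O = -95 - 1*36 = -95 - 36 = -131)
O*((p(4) - 20) - 45) = -131*((4*4**2 - 20) - 45) = -131*((4*16 - 20) - 45) = -131*((64 - 20) - 45) = -131*(44 - 45) = -131*(-1) = 131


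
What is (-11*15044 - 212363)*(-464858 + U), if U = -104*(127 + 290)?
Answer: 192031669422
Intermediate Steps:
U = -43368 (U = -104*417 = -43368)
(-11*15044 - 212363)*(-464858 + U) = (-11*15044 - 212363)*(-464858 - 43368) = (-165484 - 212363)*(-508226) = -377847*(-508226) = 192031669422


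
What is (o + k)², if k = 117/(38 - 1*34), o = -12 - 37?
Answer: 6241/16 ≈ 390.06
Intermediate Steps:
o = -49
k = 117/4 (k = 117/(38 - 34) = 117/4 ≈ 29.250)
(o + k)² = (-49 + 117/4)² = (-79/4)² = 6241/16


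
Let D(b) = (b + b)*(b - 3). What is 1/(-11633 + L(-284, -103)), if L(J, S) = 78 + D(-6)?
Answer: -1/11447 ≈ -8.7359e-5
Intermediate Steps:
D(b) = 2*b*(-3 + b) (D(b) = (2*b)*(-3 + b) = 2*b*(-3 + b))
L(J, S) = 186 (L(J, S) = 78 + 2*(-6)*(-3 - 6) = 78 + 2*(-6)*(-9) = 78 + 108 = 186)
1/(-11633 + L(-284, -103)) = 1/(-11633 + 186) = 1/(-11447) = -1/11447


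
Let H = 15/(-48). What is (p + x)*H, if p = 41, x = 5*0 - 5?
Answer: -45/4 ≈ -11.250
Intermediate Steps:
H = -5/16 (H = 15*(-1/48) = -5/16 ≈ -0.31250)
x = -5 (x = 0 - 5 = -5)
(p + x)*H = (41 - 5)*(-5/16) = 36*(-5/16) = -45/4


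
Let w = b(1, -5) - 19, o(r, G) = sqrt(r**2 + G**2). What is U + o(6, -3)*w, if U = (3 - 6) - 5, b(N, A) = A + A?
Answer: -8 - 87*sqrt(5) ≈ -202.54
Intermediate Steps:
b(N, A) = 2*A
o(r, G) = sqrt(G**2 + r**2)
U = -8 (U = -3 - 5 = -8)
w = -29 (w = 2*(-5) - 19 = -10 - 19 = -29)
U + o(6, -3)*w = -8 + sqrt((-3)**2 + 6**2)*(-29) = -8 + sqrt(9 + 36)*(-29) = -8 + sqrt(45)*(-29) = -8 + (3*sqrt(5))*(-29) = -8 - 87*sqrt(5)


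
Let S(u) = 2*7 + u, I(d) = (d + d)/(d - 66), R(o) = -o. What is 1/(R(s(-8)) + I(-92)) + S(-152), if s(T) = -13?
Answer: -154343/1119 ≈ -137.93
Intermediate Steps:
I(d) = 2*d/(-66 + d) (I(d) = (2*d)/(-66 + d) = 2*d/(-66 + d))
S(u) = 14 + u
1/(R(s(-8)) + I(-92)) + S(-152) = 1/(-1*(-13) + 2*(-92)/(-66 - 92)) + (14 - 152) = 1/(13 + 2*(-92)/(-158)) - 138 = 1/(13 + 2*(-92)*(-1/158)) - 138 = 1/(13 + 92/79) - 138 = 1/(1119/79) - 138 = 79/1119 - 138 = -154343/1119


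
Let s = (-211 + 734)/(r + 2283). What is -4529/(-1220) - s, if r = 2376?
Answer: 20462551/5683980 ≈ 3.6000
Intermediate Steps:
s = 523/4659 (s = (-211 + 734)/(2376 + 2283) = 523/4659 ≈ 0.11226)
-4529/(-1220) - s = -4529/(-1220) - 1*523/4659 = -4529*(-1/1220) - 523/4659 = 4529/1220 - 523/4659 = 20462551/5683980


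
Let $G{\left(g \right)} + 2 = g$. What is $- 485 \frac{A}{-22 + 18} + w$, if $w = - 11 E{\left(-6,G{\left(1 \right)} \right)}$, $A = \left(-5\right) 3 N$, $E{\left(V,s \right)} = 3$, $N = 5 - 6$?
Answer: $\frac{7143}{4} \approx 1785.8$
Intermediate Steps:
$N = -1$ ($N = 5 - 6 = -1$)
$G{\left(g \right)} = -2 + g$
$A = 15$ ($A = \left(-5\right) 3 \left(-1\right) = \left(-15\right) \left(-1\right) = 15$)
$w = -33$ ($w = \left(-11\right) 3 = -33$)
$- 485 \frac{A}{-22 + 18} + w = - 485 \frac{1}{-22 + 18} \cdot 15 - 33 = - 485 \frac{1}{-4} \cdot 15 - 33 = - 485 \left(\left(- \frac{1}{4}\right) 15\right) - 33 = \left(-485\right) \left(- \frac{15}{4}\right) - 33 = \frac{7275}{4} - 33 = \frac{7143}{4}$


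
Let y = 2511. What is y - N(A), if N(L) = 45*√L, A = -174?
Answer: 2511 - 45*I*√174 ≈ 2511.0 - 593.59*I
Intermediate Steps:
y - N(A) = 2511 - 45*√(-174) = 2511 - 45*I*√174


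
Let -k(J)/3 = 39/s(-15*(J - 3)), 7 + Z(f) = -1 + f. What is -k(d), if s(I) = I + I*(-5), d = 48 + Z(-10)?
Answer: 13/180 ≈ 0.072222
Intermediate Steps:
Z(f) = -8 + f (Z(f) = -7 + (-1 + f) = -8 + f)
d = 30 (d = 48 + (-8 - 10) = 48 - 18 = 30)
s(I) = -4*I (s(I) = I - 5*I = -4*I)
k(J) = -117/(-180 + 60*J) (k(J) = -117/((-(-60)*(J - 3))) = -117/((-(-60)*(-3 + J))) = -117/((-4*(45 - 15*J))) = -117/(-180 + 60*J))
-k(d) = -(-39)/(-60 + 20*30) = -(-39)/(-60 + 600) = -(-39)/540 = -1*(-13/180) = 13/180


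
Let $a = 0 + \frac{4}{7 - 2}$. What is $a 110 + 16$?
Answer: $104$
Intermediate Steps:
$a = \frac{4}{5}$ ($a = 0 + \frac{4}{5} = \frac{4}{5} \approx 0.8$)
$a 110 + 16 = \frac{4}{5} \cdot 110 + 16 = 88 + 16 = 104$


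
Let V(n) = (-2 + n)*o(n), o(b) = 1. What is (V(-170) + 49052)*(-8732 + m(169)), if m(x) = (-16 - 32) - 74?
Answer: -432783520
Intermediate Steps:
V(n) = -2 + n (V(n) = (-2 + n)*1 = -2 + n)
m(x) = -122 (m(x) = -48 - 74 = -122)
(V(-170) + 49052)*(-8732 + m(169)) = ((-2 - 170) + 49052)*(-8732 - 122) = (-172 + 49052)*(-8854) = 48880*(-8854) = -432783520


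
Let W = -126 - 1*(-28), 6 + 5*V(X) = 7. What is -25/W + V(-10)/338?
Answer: 10587/41405 ≈ 0.25569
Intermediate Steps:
V(X) = 1/5 (V(X) = -6/5 + (1/5)*7 = -6/5 + 7/5 = 1/5)
W = -98 (W = -126 + 28 = -98)
-25/W + V(-10)/338 = -25/(-98) + (1/5)/338 = -25*(-1/98) + (1/5)*(1/338) = 25/98 + 1/1690 = 10587/41405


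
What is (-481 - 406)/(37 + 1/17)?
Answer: -15079/630 ≈ -23.935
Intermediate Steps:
(-481 - 406)/(37 + 1/17) = -887/(37 + 1/17) = -887/630/17 = -887*17/630 = -15079/630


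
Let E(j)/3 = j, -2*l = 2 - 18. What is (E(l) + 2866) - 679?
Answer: 2211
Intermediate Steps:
l = 8 (l = -(2 - 18)/2 = -1/2*(-16) = 8)
E(j) = 3*j
(E(l) + 2866) - 679 = (3*8 + 2866) - 679 = (24 + 2866) - 679 = 2890 - 679 = 2211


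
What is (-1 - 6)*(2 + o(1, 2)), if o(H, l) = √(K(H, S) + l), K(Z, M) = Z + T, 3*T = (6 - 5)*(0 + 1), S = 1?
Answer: -14 - 7*√30/3 ≈ -26.780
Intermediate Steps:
T = ⅓ (T = ((6 - 5)*(0 + 1))/3 = (1*1)/3 = (⅓)*1 = ⅓ ≈ 0.33333)
K(Z, M) = ⅓ + Z (K(Z, M) = Z + ⅓ = ⅓ + Z)
o(H, l) = √(⅓ + H + l) (o(H, l) = √((⅓ + H) + l) = √(⅓ + H + l))
(-1 - 6)*(2 + o(1, 2)) = (-1 - 6)*(2 + √(3 + 9*1 + 9*2)/3) = -7*(2 + √(3 + 9 + 18)/3) = -7*(2 + √30/3) = -14 - 7*√30/3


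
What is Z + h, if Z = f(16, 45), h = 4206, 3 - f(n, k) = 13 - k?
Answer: 4241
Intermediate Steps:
f(n, k) = -10 + k (f(n, k) = 3 - (13 - k) = 3 + (-13 + k) = -10 + k)
Z = 35 (Z = -10 + 45 = 35)
Z + h = 35 + 4206 = 4241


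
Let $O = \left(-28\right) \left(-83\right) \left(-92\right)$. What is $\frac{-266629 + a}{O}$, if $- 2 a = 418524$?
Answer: $\frac{475891}{213808} \approx 2.2258$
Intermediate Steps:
$a = -209262$ ($a = \left(- \frac{1}{2}\right) 418524 = -209262$)
$O = -213808$ ($O = 2324 \left(-92\right) = -213808$)
$\frac{-266629 + a}{O} = \frac{-266629 - 209262}{-213808} = \left(-475891\right) \left(- \frac{1}{213808}\right) = \frac{475891}{213808}$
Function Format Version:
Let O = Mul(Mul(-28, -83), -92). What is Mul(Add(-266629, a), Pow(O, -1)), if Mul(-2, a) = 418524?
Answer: Rational(475891, 213808) ≈ 2.2258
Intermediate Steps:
a = -209262 (a = Mul(Rational(-1, 2), 418524) = -209262)
O = -213808 (O = Mul(2324, -92) = -213808)
Mul(Add(-266629, a), Pow(O, -1)) = Mul(Add(-266629, -209262), Pow(-213808, -1)) = Mul(-475891, Rational(-1, 213808)) = Rational(475891, 213808)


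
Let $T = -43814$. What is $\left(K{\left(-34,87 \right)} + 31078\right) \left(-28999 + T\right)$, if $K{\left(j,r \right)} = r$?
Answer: $-2269217145$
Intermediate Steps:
$\left(K{\left(-34,87 \right)} + 31078\right) \left(-28999 + T\right) = \left(87 + 31078\right) \left(-28999 - 43814\right) = 31165 \left(-72813\right) = -2269217145$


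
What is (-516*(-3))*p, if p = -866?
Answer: -1340568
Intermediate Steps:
(-516*(-3))*p = -516*(-3)*(-866) = 1548*(-866) = -1340568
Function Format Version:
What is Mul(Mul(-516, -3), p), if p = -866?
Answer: -1340568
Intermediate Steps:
Mul(Mul(-516, -3), p) = Mul(Mul(-516, -3), -866) = Mul(1548, -866) = -1340568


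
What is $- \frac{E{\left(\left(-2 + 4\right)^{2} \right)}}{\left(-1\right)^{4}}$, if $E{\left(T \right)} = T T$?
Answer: $-16$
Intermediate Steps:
$E{\left(T \right)} = T^{2}$
$- \frac{E{\left(\left(-2 + 4\right)^{2} \right)}}{\left(-1\right)^{4}} = - \frac{\left(\left(-2 + 4\right)^{2}\right)^{2}}{\left(-1\right)^{4}} = - \frac{\left(2^{2}\right)^{2}}{1} = - 4^{2} \cdot 1 = - 16 \cdot 1 = \left(-1\right) 16 = -16$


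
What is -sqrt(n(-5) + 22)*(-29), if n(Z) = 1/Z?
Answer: 29*sqrt(545)/5 ≈ 135.40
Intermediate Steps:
-sqrt(n(-5) + 22)*(-29) = -sqrt(1/(-5) + 22)*(-29) = -sqrt(-1/5 + 22)*(-29) = -sqrt(109/5)*(-29) = -sqrt(545)/5*(-29) = 29*sqrt(545)/5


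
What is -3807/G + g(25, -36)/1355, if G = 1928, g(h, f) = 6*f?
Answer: -5574933/2612440 ≈ -2.1340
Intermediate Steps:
-3807/G + g(25, -36)/1355 = -3807/1928 + (6*(-36))/1355 = -3807*1/1928 - 216*1/1355 = -3807/1928 - 216/1355 = -5574933/2612440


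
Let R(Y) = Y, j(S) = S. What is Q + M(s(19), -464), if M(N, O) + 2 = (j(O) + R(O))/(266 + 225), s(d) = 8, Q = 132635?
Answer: 65121875/491 ≈ 1.3263e+5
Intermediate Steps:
M(N, O) = -2 + 2*O/491 (M(N, O) = -2 + (O + O)/(266 + 225) = -2 + (2*O)/491 = -2 + (2*O)*(1/491) = -2 + 2*O/491)
Q + M(s(19), -464) = 132635 + (-2 + (2/491)*(-464)) = 132635 + (-2 - 928/491) = 132635 - 1910/491 = 65121875/491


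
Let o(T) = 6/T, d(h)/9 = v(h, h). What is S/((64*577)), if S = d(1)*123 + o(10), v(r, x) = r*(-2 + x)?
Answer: -1383/46160 ≈ -0.029961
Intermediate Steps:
d(h) = 9*h*(-2 + h) (d(h) = 9*(h*(-2 + h)) = 9*h*(-2 + h))
S = -5532/5 (S = (9*1*(-2 + 1))*123 + 6/10 = (9*1*(-1))*123 + 6*(⅒) = -9*123 + ⅗ = -1107 + ⅗ = -5532/5 ≈ -1106.4)
S/((64*577)) = -5532/(5*(64*577)) = -5532/5/36928 = -5532/5*1/36928 = -1383/46160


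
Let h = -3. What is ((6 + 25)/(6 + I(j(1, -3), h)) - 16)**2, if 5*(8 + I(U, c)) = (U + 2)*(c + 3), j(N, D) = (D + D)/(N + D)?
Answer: 3969/4 ≈ 992.25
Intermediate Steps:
j(N, D) = 2*D/(D + N) (j(N, D) = (2*D)/(D + N) = 2*D/(D + N))
I(U, c) = -8 + (2 + U)*(3 + c)/5 (I(U, c) = -8 + ((U + 2)*(c + 3))/5 = -8 + ((2 + U)*(3 + c))/5 = -8 + (2 + U)*(3 + c)/5)
((6 + 25)/(6 + I(j(1, -3), h)) - 16)**2 = ((6 + 25)/(6 + (-34/5 + (2/5)*(-3) + 3*(2*(-3)/(-3 + 1))/5 + (1/5)*(2*(-3)/(-3 + 1))*(-3))) - 16)**2 = (31/(6 + (-34/5 - 6/5 + 3*(2*(-3)/(-2))/5 + (1/5)*(2*(-3)/(-2))*(-3))) - 16)**2 = (31/(6 + (-34/5 - 6/5 + 3*(2*(-3)*(-1/2))/5 + (1/5)*(2*(-3)*(-1/2))*(-3))) - 16)**2 = (31/(6 + (-34/5 - 6/5 + (3/5)*3 + (1/5)*3*(-3))) - 16)**2 = (31/(6 + (-34/5 - 6/5 + 9/5 - 9/5)) - 16)**2 = (31/(6 - 8) - 16)**2 = (31/(-2) - 16)**2 = (31*(-1/2) - 16)**2 = (-31/2 - 16)**2 = (-63/2)**2 = 3969/4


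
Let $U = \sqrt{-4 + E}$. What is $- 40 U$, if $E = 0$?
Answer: $- 80 i \approx - 80.0 i$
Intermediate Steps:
$U = 2 i$ ($U = \sqrt{-4 + 0} = \sqrt{-4} = 2 i \approx 2.0 i$)
$- 40 U = - 40 \cdot 2 i = - 80 i$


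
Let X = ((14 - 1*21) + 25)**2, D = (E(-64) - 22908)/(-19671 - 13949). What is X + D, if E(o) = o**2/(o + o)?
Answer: 545791/1681 ≈ 324.68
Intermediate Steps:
E(o) = o/2 (E(o) = o**2/((2*o)) = (1/(2*o))*o**2 = o/2)
D = 1147/1681 (D = ((1/2)*(-64) - 22908)/(-19671 - 13949) = (-32 - 22908)/(-33620) = -22940*(-1/33620) = 1147/1681 ≈ 0.68233)
X = 324 (X = ((14 - 21) + 25)**2 = (-7 + 25)**2 = 18**2 = 324)
X + D = 324 + 1147/1681 = 545791/1681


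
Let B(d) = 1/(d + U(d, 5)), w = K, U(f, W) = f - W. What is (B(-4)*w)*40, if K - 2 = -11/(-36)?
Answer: -830/117 ≈ -7.0940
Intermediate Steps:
K = 83/36 (K = 2 - 11/(-36) = 2 - 11*(-1/36) = 2 + 11/36 = 83/36 ≈ 2.3056)
w = 83/36 ≈ 2.3056
B(d) = 1/(-5 + 2*d) (B(d) = 1/(d + (d - 1*5)) = 1/(d + (d - 5)) = 1/(d + (-5 + d)) = 1/(-5 + 2*d))
(B(-4)*w)*40 = ((83/36)/(-5 + 2*(-4)))*40 = ((83/36)/(-5 - 8))*40 = ((83/36)/(-13))*40 = -1/13*83/36*40 = -83/468*40 = -830/117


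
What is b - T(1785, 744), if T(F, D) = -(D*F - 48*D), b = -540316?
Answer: 752012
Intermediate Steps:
T(F, D) = 48*D - D*F (T(F, D) = -(-48*D + D*F) = 48*D - D*F)
b - T(1785, 744) = -540316 - 744*(48 - 1*1785) = -540316 - 744*(48 - 1785) = -540316 - 744*(-1737) = -540316 - 1*(-1292328) = -540316 + 1292328 = 752012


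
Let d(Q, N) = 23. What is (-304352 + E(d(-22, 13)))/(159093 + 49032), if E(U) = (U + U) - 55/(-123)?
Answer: -37429583/25599375 ≈ -1.4621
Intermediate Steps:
E(U) = 55/123 + 2*U (E(U) = 2*U - 55*(-1/123) = 2*U + 55/123 = 55/123 + 2*U)
(-304352 + E(d(-22, 13)))/(159093 + 49032) = (-304352 + (55/123 + 2*23))/(159093 + 49032) = (-304352 + (55/123 + 46))/208125 = (-304352 + 5713/123)*(1/208125) = -37429583/123*1/208125 = -37429583/25599375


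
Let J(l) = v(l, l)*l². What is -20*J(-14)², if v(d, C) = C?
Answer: -150590720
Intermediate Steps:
J(l) = l³ (J(l) = l*l² = l³)
-20*J(-14)² = -20*((-14)³)² = -20*(-2744)² = -20*7529536 = -150590720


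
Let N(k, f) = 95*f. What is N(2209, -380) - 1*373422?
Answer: -409522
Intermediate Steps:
N(2209, -380) - 1*373422 = 95*(-380) - 1*373422 = -36100 - 373422 = -409522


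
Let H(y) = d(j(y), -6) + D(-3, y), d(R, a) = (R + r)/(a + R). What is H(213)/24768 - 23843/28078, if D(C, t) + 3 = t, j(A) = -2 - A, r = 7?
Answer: -2484637625/2955602592 ≈ -0.84065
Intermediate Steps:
d(R, a) = (7 + R)/(R + a) (d(R, a) = (R + 7)/(a + R) = (7 + R)/(R + a))
D(C, t) = -3 + t
H(y) = -3 + y + (5 - y)/(-8 - y) (H(y) = (7 + (-2 - y))/((-2 - y) - 6) + (-3 + y) = (5 - y)/(-8 - y) + (-3 + y) = -3 + y + (5 - y)/(-8 - y))
H(213)/24768 - 23843/28078 = ((-29 + 213² + 6*213)/(8 + 213))/24768 - 23843/28078 = ((-29 + 45369 + 1278)/221)*(1/24768) - 23843*1/28078 = ((1/221)*46618)*(1/24768) - 23843/28078 = (3586/17)*(1/24768) - 23843/28078 = 1793/210528 - 23843/28078 = -2484637625/2955602592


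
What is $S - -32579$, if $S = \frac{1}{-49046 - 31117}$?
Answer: $\frac{2611630376}{80163} \approx 32579.0$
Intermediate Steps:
$S = - \frac{1}{80163}$ ($S = \frac{1}{-80163} = - \frac{1}{80163} \approx -1.2475 \cdot 10^{-5}$)
$S - -32579 = - \frac{1}{80163} - -32579 = - \frac{1}{80163} + 32579 = \frac{2611630376}{80163}$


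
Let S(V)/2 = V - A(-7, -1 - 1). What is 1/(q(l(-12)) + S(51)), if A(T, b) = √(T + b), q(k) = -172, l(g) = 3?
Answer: -35/2468 + 3*I/2468 ≈ -0.014182 + 0.0012156*I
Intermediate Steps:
S(V) = -6*I + 2*V (S(V) = 2*(V - √(-7 + (-1 - 1))) = 2*(V - √(-7 - 2)) = 2*(V - √(-9)) = 2*(V - 3*I) = -6*I + 2*V)
1/(q(l(-12)) + S(51)) = 1/(-172 + (-6*I + 2*51)) = 1/(-172 + (-6*I + 102)) = 1/(-172 + (102 - 6*I)) = 1/(-70 - 6*I) = (-70 + 6*I)/4936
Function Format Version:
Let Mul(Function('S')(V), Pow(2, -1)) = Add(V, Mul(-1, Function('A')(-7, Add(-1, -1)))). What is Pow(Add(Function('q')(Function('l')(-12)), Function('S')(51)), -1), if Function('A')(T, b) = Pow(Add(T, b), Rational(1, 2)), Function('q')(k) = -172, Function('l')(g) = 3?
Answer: Add(Rational(-35, 2468), Mul(Rational(3, 2468), I)) ≈ Add(-0.014182, Mul(0.0012156, I))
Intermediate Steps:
Function('S')(V) = Add(Mul(-6, I), Mul(2, V)) (Function('S')(V) = Mul(2, Add(V, Mul(-1, Pow(Add(-7, Add(-1, -1)), Rational(1, 2))))) = Mul(2, Add(V, Mul(-1, Pow(Add(-7, -2), Rational(1, 2))))) = Mul(2, Add(V, Mul(-1, Pow(-9, Rational(1, 2))))) = Mul(2, Add(V, Mul(-1, Mul(3, I)))) = Mul(2, Add(V, Mul(-3, I))) = Add(Mul(-6, I), Mul(2, V)))
Pow(Add(Function('q')(Function('l')(-12)), Function('S')(51)), -1) = Pow(Add(-172, Add(Mul(-6, I), Mul(2, 51))), -1) = Pow(Add(-172, Add(Mul(-6, I), 102)), -1) = Pow(Add(-172, Add(102, Mul(-6, I))), -1) = Pow(Add(-70, Mul(-6, I)), -1) = Mul(Rational(1, 4936), Add(-70, Mul(6, I)))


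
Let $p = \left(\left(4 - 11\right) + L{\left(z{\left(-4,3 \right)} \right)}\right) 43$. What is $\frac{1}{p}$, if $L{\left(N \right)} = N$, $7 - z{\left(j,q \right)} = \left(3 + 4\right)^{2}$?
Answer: $- \frac{1}{2107} \approx -0.00047461$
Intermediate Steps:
$z{\left(j,q \right)} = -42$ ($z{\left(j,q \right)} = 7 - \left(3 + 4\right)^{2} = 7 - 7^{2} = 7 - 49 = -42$)
$p = -2107$ ($p = \left(\left(4 - 11\right) - 42\right) 43 = \left(-7 - 42\right) 43 = \left(-49\right) 43 = -2107$)
$\frac{1}{p} = \frac{1}{-2107} = - \frac{1}{2107}$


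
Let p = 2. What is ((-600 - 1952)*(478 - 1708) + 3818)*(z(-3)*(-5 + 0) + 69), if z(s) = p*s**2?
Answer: -65998338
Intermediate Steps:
z(s) = 2*s**2
((-600 - 1952)*(478 - 1708) + 3818)*(z(-3)*(-5 + 0) + 69) = ((-600 - 1952)*(478 - 1708) + 3818)*((2*(-3)**2)*(-5 + 0) + 69) = (-2552*(-1230) + 3818)*((2*9)*(-5) + 69) = (3138960 + 3818)*(18*(-5) + 69) = 3142778*(-90 + 69) = 3142778*(-21) = -65998338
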